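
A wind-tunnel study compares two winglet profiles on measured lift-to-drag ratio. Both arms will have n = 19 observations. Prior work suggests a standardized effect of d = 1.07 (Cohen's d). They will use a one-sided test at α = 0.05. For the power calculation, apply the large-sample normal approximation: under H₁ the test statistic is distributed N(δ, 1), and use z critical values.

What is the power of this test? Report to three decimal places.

Power ≈ 0.951

Noncentrality parameter: δ = d·√(n/2) = 1.07 × √(19/2) = 3.2980
One-sided α = 0.05 → critical value z_{0.05} = 1.645.
Power = P(Z > 1.645 − δ) = Φ(1.653) = 0.9508.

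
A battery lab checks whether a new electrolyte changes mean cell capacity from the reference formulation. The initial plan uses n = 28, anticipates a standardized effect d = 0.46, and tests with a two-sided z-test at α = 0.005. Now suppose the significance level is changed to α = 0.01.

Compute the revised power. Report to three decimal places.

δ = d·√n = 0.46 × √28 = 2.4341 (unchanged). New critical value: z_{0.005} = 2.576.
Revised power = Φ(δ − 2.576) + Φ(−δ − 2.576) = Φ(-0.142) + Φ(-5.010) = 0.4436 + 0.0000 = 0.4436.

Power ≈ 0.444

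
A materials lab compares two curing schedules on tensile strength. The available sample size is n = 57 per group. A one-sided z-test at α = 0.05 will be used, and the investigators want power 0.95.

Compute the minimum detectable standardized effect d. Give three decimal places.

Need Φ(δ − 1.645) = 0.95, so δ = 1.645 + 1.645 = 3.290.
δ = d·√(n/2) ⇒ d = δ/√(n/2) = 3.290/√(57/2) = 0.6162.

d ≈ 0.616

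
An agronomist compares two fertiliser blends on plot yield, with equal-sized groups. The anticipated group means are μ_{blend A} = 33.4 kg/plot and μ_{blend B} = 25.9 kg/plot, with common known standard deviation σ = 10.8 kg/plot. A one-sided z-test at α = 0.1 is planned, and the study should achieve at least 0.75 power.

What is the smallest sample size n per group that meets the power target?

n = 16 per group

Standardized effect: d = |μ_{blend A} − μ_{blend B}| / σ = |33.4 − 25.9| / 10.8 = 0.6944
Set Φ(δ − 1.282) = 0.75; then δ − 1.282 = Φ⁻¹(0.75) = 0.674, giving δ = 1.956.
δ = d·√(n/2) ⇒ n = 2(δ/d)² = 2 × (1.956 / 0.6944)² = 15.87.
Rounding up, n = 16 per group.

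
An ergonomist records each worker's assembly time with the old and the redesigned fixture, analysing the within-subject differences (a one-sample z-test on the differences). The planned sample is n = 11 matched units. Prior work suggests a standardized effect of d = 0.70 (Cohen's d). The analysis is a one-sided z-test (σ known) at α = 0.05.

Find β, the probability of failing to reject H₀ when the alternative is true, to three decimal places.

β ≈ 0.249

Noncentrality parameter: δ = d·√n = 0.70 × √11 = 2.3216
Critical value for a one-sided test at α = 0.05: z_α = 1.645.
Power = Φ(δ − 1.645) = Φ(0.677) = 0.7507.
Type II error: β = 1 − power = 1 − 0.7507 = 0.2493.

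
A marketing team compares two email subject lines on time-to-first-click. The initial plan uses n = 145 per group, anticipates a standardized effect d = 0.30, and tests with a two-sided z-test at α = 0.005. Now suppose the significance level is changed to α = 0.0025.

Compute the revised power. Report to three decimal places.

δ = d·√(n/2) = 0.30 × √(145/2) = 2.5544 (unchanged). New critical value: z_{0.0013} = 3.023.
Revised power = Φ(δ − 3.023) + Φ(−δ − 3.023) = Φ(-0.469) + Φ(-5.578) = 0.3196 + 0.0000 = 0.3196.

Power ≈ 0.320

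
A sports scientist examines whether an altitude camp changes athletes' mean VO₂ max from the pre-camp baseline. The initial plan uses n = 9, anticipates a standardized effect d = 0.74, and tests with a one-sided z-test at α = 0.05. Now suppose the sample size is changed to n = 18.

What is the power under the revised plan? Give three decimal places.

With n = 18: δ = d·√n = 0.74 × √18 = 3.1396. Critical value z_{0.05} = 1.645.
Revised power = Φ(δ − 1.645) = Φ(1.495) = 0.9325.

Power ≈ 0.933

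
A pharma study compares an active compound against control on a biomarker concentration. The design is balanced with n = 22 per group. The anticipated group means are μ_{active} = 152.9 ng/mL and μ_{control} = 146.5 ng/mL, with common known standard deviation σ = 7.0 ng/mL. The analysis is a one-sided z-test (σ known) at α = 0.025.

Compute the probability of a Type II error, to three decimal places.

Standardized effect: d = |μ_{active} − μ_{control}| / σ = |152.9 − 146.5| / 7.0 = 0.9143
Noncentrality parameter: δ = d·√(n/2) = 0.9143 × √(22/2) = 3.0323
One-sided α = 0.025 → critical value z_{0.025} = 1.960.
Power = P(Z > 1.960 − δ) = Φ(1.072) = 0.8582.
Type II error: β = 1 − power = 1 − 0.8582 = 0.1418.

β ≈ 0.142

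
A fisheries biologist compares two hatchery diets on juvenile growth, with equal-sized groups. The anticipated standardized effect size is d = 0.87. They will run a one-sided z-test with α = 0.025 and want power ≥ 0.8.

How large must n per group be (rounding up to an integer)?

For power 0.8 need Φ(δ − z_{0.025}) = 0.8, so δ = z_{0.025} + z_{0.20} = 1.960 + 0.842 = 2.802.
δ = d·√(n/2) ⇒ n = 2(δ/d)² = 2 × (2.802 / 0.87)² = 20.74.
Rounding up, n = 21 per group.

n = 21 per group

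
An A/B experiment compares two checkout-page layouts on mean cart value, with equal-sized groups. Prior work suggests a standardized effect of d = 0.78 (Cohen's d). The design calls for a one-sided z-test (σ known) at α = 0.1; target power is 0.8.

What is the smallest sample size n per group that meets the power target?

n = 15 per group

Set Φ(δ − 1.282) = 0.8; then δ − 1.282 = Φ⁻¹(0.8) = 0.842, giving δ = 2.123.
δ = d·√(n/2) ⇒ n = 2(δ/d)² = 2 × (2.123 / 0.78)² = 14.82.
Rounding up, n = 15 per group.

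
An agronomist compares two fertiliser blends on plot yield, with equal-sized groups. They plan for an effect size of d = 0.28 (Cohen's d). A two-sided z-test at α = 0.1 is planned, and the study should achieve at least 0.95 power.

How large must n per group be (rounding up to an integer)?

n = 277 per group

For power 0.95 need Φ(δ − z_{0.05}) = 0.95, so δ = z_{0.05} + z_{0.05} = 1.645 + 1.645 = 3.290.
(The Φ(−δ − z_{α/2}) term is vanishingly small for δ > 0 and is dropped in the standard sample-size formula.)
δ = d·√(n/2) ⇒ n = 2(δ/d)² = 2 × (3.290 / 0.28)² = 276.08.
Rounding up, n = 277 per group.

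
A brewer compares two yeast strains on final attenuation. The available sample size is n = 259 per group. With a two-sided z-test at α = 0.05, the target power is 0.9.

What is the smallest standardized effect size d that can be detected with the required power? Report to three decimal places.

Need Φ(δ − 1.960) = 0.9, so δ = 1.960 + 1.282 = 3.242.
(Lower-tail contribution to power is negligible for δ > 0.)
δ = d·√(n/2) ⇒ d = δ/√(n/2) = 3.242/√(259/2) = 0.2848.

d ≈ 0.285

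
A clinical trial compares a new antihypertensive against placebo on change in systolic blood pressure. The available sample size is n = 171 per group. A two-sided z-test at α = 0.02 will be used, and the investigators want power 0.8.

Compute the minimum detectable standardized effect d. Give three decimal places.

d ≈ 0.343

Required noncentrality: δ = z_{0.01} + z_{0.20} = 2.326 + 0.842 = 3.168.
(Lower-tail contribution to power is negligible for δ > 0.)
δ = d·√(n/2) ⇒ d = δ/√(n/2) = 3.168/√(171/2) = 0.3426.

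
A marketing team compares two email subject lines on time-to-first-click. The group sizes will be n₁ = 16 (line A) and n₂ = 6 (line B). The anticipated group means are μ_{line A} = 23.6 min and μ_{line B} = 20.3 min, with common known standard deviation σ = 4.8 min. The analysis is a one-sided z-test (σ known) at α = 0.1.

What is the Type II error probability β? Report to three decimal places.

Standardized effect: d = |μ_{line A} − μ_{line B}| / σ = |23.6 − 20.3| / 4.8 = 0.6875
Noncentrality parameter: δ = d / √(1/n₁ + 1/n₂) = 0.6875 / √(1/16 + 1/6) = 1.4361
One-sided α = 0.1 → critical value z_{0.1} = 1.282.
Power = P(Z > 1.282 − δ) = Φ(0.155) = 0.5614.
Type II error: β = 1 − power = 1 − 0.5614 = 0.4386.

β ≈ 0.439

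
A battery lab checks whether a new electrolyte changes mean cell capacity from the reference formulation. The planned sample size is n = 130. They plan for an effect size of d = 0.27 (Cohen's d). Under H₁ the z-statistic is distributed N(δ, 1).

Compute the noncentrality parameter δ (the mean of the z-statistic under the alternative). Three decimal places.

δ ≈ 3.078

δ = d·√n = 0.27 × √130 = 3.0785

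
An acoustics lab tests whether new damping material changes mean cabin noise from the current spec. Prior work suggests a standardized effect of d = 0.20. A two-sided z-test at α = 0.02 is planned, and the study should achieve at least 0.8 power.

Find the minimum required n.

n = 251

Set Φ(δ − 2.326) = 0.8; then δ − 2.326 = Φ⁻¹(0.8) = 0.842, giving δ = 3.168.
(For δ > 0 the lower-tail rejection region contributes negligibly to power, so the one-term inversion is standard.)
δ = d·√n ⇒ n = (δ/d)² = (3.168 / 0.20)² = 250.90.
Rounding up, n = 251.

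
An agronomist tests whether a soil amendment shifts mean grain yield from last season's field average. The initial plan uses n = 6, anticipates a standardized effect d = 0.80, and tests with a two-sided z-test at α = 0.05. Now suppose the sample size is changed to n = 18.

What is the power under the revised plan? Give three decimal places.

Power ≈ 0.924

With n = 18: δ = d·√n = 0.80 × √18 = 3.3941. Critical value z_{0.025} = 1.960.
Revised power = Φ(δ − 1.960) + Φ(−δ − 1.960) = Φ(1.434) + Φ(-5.354) = 0.9242 + 0.0000 = 0.9242.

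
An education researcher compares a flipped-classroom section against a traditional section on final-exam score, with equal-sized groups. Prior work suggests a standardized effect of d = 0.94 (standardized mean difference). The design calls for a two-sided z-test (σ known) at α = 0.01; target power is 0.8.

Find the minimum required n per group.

For power 0.8 need Φ(δ − z_{0.005}) = 0.8, so δ = z_{0.005} + z_{0.20} = 2.576 + 0.842 = 3.417.
(The Φ(−δ − z_{α/2}) term is vanishingly small for δ > 0 and is dropped in the standard sample-size formula.)
δ = d·√(n/2) ⇒ n = 2(δ/d)² = 2 × (3.417 / 0.94)² = 26.43.
Round up to the next whole unit.

n = 27 per group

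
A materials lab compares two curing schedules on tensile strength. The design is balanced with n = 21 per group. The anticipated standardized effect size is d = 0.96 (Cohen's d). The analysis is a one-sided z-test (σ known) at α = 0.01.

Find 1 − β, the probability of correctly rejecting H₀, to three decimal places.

Power ≈ 0.784

Noncentrality parameter: δ = d·√(n/2) = 0.96 × √(21/2) = 3.1108
Critical value for a one-sided test at α = 0.01: z_α = 2.326.
Power = Φ(δ − 2.326) = Φ(0.784) = 0.7836.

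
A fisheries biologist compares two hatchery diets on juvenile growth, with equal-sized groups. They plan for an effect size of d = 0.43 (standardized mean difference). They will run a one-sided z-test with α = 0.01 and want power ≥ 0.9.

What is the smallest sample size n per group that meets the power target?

For power 0.9 need Φ(δ − z_{0.01}) = 0.9, so δ = z_{0.01} + z_{0.10} = 2.326 + 1.282 = 3.608.
δ = d·√(n/2) ⇒ n = 2(δ/d)² = 2 × (3.608 / 0.43)² = 140.80.
Rounding up, n = 141 per group.

n = 141 per group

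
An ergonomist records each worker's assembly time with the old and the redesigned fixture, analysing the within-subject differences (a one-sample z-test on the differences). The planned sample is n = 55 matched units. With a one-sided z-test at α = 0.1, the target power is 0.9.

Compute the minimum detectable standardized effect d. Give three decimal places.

Need Φ(δ − 1.282) = 0.9, so δ = 1.282 + 1.282 = 2.563.
δ = d·√n ⇒ d = δ/√n = 2.563/√55 = 0.3456.

d ≈ 0.346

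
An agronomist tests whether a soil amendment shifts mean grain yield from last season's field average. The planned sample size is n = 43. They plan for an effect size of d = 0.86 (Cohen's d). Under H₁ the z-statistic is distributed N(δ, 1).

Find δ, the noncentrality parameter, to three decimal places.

The noncentrality parameter scales effect size by the design's sample-size factor: δ = d·√n = 0.86 × √43 = 5.6394

δ ≈ 5.639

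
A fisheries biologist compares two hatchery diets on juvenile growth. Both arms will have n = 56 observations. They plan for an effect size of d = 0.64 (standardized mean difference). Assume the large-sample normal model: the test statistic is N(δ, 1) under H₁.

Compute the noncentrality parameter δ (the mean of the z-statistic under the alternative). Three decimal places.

δ ≈ 3.387

The noncentrality parameter scales effect size by the design's sample-size factor: δ = d·√(n/2) = 0.64 × √(56/2) = 3.3866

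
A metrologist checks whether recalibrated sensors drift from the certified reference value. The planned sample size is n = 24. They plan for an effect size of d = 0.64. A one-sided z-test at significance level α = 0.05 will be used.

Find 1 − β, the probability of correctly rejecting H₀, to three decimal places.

Noncentrality parameter: δ = d·√n = 0.64 × √24 = 3.1353
Critical value for a one-sided test at α = 0.05: z_α = 1.645.
Power = P(Z > 1.645 − δ) = Φ(1.490) = 0.9320.

Power ≈ 0.932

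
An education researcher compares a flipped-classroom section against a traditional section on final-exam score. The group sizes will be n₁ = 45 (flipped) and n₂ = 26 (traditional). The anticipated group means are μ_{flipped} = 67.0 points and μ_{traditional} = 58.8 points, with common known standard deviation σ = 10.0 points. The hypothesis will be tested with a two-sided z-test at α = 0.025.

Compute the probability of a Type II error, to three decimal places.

β ≈ 0.138

Standardized effect: d = |μ_{flipped} − μ_{traditional}| / σ = |67.0 − 58.8| / 10.0 = 0.8200
Noncentrality parameter: δ = d / √(1/n₁ + 1/n₂) = 0.8200 / √(1/45 + 1/26) = 3.3287
Critical value for a two-sided test at α = 0.025: z_{α/2} = 2.241.
Power = Φ(δ − 2.241) + Φ(−δ − 2.241) = Φ(1.087) + Φ(-5.570) = 0.8616 + 0.0000 = 0.8616.
Type II error: β = 1 − power = 1 − 0.8616 = 0.1384.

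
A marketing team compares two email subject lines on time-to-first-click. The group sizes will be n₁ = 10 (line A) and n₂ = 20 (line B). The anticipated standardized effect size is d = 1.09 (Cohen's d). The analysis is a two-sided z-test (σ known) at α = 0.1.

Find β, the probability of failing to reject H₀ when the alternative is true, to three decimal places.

β ≈ 0.121

Noncentrality parameter: δ = d / √(1/n₁ + 1/n₂) = 1.09 / √(1/10 + 1/20) = 2.8144
Two-sided α = 0.1 → critical value z_{0.05} = 1.645.
Power = Φ(δ − 1.645) + Φ(−δ − 1.645) = Φ(1.170) + Φ(-4.459) = 0.8789 + 0.0000 = 0.8789.
Type II error: β = 1 − power = 1 − 0.8789 = 0.1211.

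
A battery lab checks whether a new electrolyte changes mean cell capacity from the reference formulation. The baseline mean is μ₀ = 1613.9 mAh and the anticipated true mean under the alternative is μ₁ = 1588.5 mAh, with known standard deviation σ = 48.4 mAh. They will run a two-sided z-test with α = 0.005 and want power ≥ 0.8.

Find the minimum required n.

Standardized effect: d = |μ₁ − μ₀| / σ = |1588.5 − 1613.9| / 48.4 = 0.5248
For power 0.8 need Φ(δ − z_{0.0025}) = 0.8, so δ = z_{0.0025} + z_{0.20} = 2.807 + 0.842 = 3.649.
(Ignoring the negligible lower-tail rejection probability gives the usual closed-form inversion.)
δ = d·√n ⇒ n = (δ/d)² = (3.649 / 0.5248)² = 48.34.
Rounding up, n = 49.

n = 49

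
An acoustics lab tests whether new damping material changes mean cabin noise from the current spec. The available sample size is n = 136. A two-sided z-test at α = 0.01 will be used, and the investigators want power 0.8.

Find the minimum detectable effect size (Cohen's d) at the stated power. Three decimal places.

d ≈ 0.293

Need Φ(δ − 2.576) = 0.8, so δ = 2.576 + 0.842 = 3.417.
(The second rejection-region term Φ(−δ − z_{α/2}) is negligible and dropped.)
δ = d·√n ⇒ d = δ/√n = 3.417/√136 = 0.2930.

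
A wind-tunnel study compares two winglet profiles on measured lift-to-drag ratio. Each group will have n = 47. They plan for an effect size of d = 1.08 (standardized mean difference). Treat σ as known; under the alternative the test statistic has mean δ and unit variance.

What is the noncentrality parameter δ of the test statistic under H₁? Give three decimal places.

δ ≈ 5.235

δ = d·√(n/2) = 1.08 × √(47/2) = 5.2355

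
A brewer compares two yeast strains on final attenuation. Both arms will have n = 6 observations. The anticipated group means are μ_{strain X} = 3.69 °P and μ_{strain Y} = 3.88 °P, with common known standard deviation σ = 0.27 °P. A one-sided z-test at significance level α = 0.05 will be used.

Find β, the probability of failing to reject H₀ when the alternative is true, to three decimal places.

Standardized effect: d = |μ_{strain X} − μ_{strain Y}| / σ = |3.69 − 3.88| / 0.27 = 0.7037
Noncentrality parameter: δ = d·√(n/2) = 0.7037 × √(6/2) = 1.2189
One-sided α = 0.05 → critical value z_{0.05} = 1.645.
Power = P(Z > 1.645 − δ) = Φ(-0.426) = 0.3351.
Type II error: β = 1 − power = 1 − 0.3351 = 0.6649.

β ≈ 0.665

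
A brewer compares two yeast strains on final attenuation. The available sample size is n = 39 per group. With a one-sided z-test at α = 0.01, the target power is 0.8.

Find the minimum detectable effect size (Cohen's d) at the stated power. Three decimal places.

Need Φ(δ − 2.326) = 0.8, so δ = 2.326 + 0.842 = 3.168.
δ = d·√(n/2) ⇒ d = δ/√(n/2) = 3.168/√(39/2) = 0.7174.

d ≈ 0.717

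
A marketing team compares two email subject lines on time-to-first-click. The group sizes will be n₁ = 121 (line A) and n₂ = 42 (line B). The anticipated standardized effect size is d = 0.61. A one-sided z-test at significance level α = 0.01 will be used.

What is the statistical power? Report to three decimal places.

Power ≈ 0.860

Noncentrality parameter: δ = d / √(1/n₁ + 1/n₂) = 0.61 / √(1/121 + 1/42) = 3.4061
Critical value for a one-sided test at α = 0.01: z_α = 2.326.
Power = P(Z > 2.326 − δ) = Φ(1.080) = 0.8599.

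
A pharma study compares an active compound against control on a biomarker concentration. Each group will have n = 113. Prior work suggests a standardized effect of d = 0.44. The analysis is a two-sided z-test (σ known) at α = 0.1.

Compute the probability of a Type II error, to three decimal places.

Noncentrality parameter: δ = d·√(n/2) = 0.44 × √(113/2) = 3.3073
Critical value for a two-sided test at α = 0.1: z_{α/2} = 1.645.
Power = Φ(δ − 1.645) + Φ(−δ − 1.645) = Φ(1.662) + Φ(-4.952) = 0.9518 + 0.0000 = 0.9518.
Type II error: β = 1 − power = 1 − 0.9518 = 0.0482.

β ≈ 0.048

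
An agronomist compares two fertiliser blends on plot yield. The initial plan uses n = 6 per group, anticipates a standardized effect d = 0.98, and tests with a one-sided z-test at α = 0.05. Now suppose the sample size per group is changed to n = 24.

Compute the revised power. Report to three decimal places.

With n = 24 per group: δ = d·√(n/2) = 0.98 × √(24/2) = 3.3948. Critical value z_{0.05} = 1.645.
Revised power = Φ(δ − 1.645) = Φ(1.750) = 0.9599.

Power ≈ 0.960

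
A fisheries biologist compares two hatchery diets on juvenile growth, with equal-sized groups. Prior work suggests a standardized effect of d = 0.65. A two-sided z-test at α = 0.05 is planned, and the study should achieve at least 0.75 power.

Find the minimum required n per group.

n = 33 per group

For power 0.75 need Φ(δ − z_{0.025}) = 0.75, so δ = z_{0.025} + z_{0.25} = 1.960 + 0.674 = 2.634.
(Ignoring the negligible lower-tail rejection probability gives the usual closed-form inversion.)
δ = d·√(n/2) ⇒ n = 2(δ/d)² = 2 × (2.634 / 0.65)² = 32.85.
Rounding up, n = 33 per group.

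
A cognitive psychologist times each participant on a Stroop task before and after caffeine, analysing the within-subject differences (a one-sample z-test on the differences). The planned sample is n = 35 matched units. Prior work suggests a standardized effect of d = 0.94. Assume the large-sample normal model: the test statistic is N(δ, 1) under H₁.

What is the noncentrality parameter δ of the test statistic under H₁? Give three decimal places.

δ ≈ 5.561

δ = d·√n = 0.94 × √35 = 5.5611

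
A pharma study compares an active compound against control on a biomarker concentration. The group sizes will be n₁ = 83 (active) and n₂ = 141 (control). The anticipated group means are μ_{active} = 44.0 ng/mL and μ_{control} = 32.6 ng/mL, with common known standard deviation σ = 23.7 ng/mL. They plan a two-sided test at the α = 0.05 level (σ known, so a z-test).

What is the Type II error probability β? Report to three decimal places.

β ≈ 0.065

Standardized effect: d = |μ_{active} − μ_{control}| / σ = |44.0 − 32.6| / 23.7 = 0.4810
Noncentrality parameter: δ = d / √(1/n₁ + 1/n₂) = 0.4810 / √(1/83 + 1/141) = 3.4768
Two-sided α = 0.05 → critical value z_{0.025} = 1.960.
Power = Φ(δ − 1.960) + Φ(−δ − 1.960) = Φ(1.517) + Φ(-5.437) = 0.9353 + 0.0000 = 0.9353.
Type II error: β = 1 − power = 1 − 0.9353 = 0.0647.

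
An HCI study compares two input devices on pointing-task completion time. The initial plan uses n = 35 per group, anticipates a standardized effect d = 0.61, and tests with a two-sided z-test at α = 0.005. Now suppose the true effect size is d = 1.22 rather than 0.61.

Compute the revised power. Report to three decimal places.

Power ≈ 0.989

With d = 1.22: δ = d·√(n/2) = 1.22 × √(35/2) = 5.1036. Critical value z_{0.0025} = 2.807.
Revised power = Φ(δ − 2.807) + Φ(−δ − 2.807) = Φ(2.297) + Φ(-7.911) = 0.9892 + 0.0000 = 0.9892.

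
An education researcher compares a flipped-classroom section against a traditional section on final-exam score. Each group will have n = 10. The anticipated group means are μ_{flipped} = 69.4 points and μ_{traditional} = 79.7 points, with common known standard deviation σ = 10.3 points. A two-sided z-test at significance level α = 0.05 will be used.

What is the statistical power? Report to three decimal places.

Standardized effect: d = |μ_{flipped} − μ_{traditional}| / σ = |69.4 − 79.7| / 10.3 = 1.0000
Noncentrality parameter: δ = d·√(n/2) = 1.0000 × √(10/2) = 2.2361
Critical value for a two-sided test at α = 0.05: z_{α/2} = 1.960.
Power = Φ(δ − 1.960) + Φ(−δ − 1.960) = Φ(0.276) + Φ(-4.196) = 0.6088 + 0.0000 = 0.6088.

Power ≈ 0.609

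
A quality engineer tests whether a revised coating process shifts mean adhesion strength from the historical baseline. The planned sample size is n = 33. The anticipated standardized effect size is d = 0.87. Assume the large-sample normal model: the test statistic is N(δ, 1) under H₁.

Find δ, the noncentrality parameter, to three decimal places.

δ ≈ 4.998

δ = d·√n = 0.87 × √33 = 4.9978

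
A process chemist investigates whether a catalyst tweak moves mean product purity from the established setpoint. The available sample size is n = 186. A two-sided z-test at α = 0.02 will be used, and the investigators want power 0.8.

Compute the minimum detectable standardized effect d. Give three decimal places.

Required noncentrality: δ = z_{0.01} + z_{0.20} = 2.326 + 0.842 = 3.168.
(Lower-tail contribution to power is negligible for δ > 0.)
δ = d·√n ⇒ d = δ/√n = 3.168/√186 = 0.2323.

d ≈ 0.232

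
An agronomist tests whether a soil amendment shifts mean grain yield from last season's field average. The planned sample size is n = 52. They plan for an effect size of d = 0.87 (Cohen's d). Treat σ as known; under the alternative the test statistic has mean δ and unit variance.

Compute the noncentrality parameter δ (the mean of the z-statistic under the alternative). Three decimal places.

δ = d·√n = 0.87 × √52 = 6.2737

δ ≈ 6.274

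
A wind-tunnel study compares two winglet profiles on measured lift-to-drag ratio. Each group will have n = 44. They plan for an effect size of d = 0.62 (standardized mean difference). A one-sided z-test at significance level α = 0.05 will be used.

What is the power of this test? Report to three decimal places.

Power ≈ 0.897

Noncentrality parameter: δ = d·√(n/2) = 0.62 × √(44/2) = 2.9081
One-sided α = 0.05 → critical value z_{0.05} = 1.645.
Power = Φ(δ − 1.645) = Φ(1.263) = 0.8967.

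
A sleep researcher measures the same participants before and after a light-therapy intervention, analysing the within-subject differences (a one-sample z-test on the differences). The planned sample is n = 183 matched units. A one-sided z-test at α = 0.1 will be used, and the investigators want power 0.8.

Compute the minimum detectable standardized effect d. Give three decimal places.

Need Φ(δ − 1.282) = 0.8, so δ = 1.282 + 0.842 = 2.123.
δ = d·√n ⇒ d = δ/√n = 2.123/√183 = 0.1569.

d ≈ 0.157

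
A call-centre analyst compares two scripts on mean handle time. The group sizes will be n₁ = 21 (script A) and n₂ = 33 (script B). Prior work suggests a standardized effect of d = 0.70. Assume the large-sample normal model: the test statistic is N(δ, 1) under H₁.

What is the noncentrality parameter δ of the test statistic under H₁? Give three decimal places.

δ ≈ 2.508

δ = d / √(1/n₁ + 1/n₂) = 0.70 / √(1/21 + 1/33) = 2.5077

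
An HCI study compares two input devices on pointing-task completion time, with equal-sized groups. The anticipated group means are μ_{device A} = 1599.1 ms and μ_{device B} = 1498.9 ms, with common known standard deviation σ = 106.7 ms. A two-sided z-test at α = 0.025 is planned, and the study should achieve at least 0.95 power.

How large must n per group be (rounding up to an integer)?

Standardized effect: d = |μ_{device A} − μ_{device B}| / σ = |1599.1 − 1498.9| / 106.7 = 0.9391
For power 0.95 need Φ(δ − z_{0.0125}) = 0.95, so δ = z_{0.0125} + z_{0.05} = 2.241 + 1.645 = 3.886.
(Ignoring the negligible lower-tail rejection probability gives the usual closed-form inversion.)
δ = d·√(n/2) ⇒ n = 2(δ/d)² = 2 × (3.886 / 0.9391)² = 34.25.
Rounding up, n = 35 per group.

n = 35 per group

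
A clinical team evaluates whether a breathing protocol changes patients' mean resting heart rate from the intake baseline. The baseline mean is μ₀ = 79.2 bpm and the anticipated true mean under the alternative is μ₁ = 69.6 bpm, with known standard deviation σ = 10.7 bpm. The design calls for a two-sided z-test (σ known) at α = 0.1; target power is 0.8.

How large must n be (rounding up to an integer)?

Standardized effect: d = |μ₁ − μ₀| / σ = |69.6 − 79.2| / 10.7 = 0.8972
Set Φ(δ − 1.645) = 0.8; then δ − 1.645 = Φ⁻¹(0.8) = 0.842, giving δ = 2.486.
(For δ > 0 the lower-tail rejection region contributes negligibly to power, so the one-term inversion is standard.)
δ = d·√n ⇒ n = (δ/d)² = (2.486 / 0.8972)² = 7.68.
Round up to the next whole unit.

n = 8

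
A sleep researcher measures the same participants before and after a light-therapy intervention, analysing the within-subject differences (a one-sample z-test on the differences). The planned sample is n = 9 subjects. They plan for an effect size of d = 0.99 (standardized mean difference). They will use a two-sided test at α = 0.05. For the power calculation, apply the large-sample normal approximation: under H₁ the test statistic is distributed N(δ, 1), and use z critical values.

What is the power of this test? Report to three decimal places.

Power ≈ 0.844

Noncentrality parameter: δ = d·√n = 0.99 × √9 = 2.9700
Two-sided α = 0.05 → critical value z_{0.025} = 1.960.
Power = Φ(δ − 1.960) + Φ(−δ − 1.960) = Φ(1.010) + Φ(-4.930) = 0.8438 + 0.0000 = 0.8438.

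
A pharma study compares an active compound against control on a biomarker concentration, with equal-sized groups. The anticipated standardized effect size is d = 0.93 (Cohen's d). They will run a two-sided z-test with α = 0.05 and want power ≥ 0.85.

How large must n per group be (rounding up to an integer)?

For power 0.85 need Φ(δ − z_{0.025}) = 0.85, so δ = z_{0.025} + z_{0.15} = 1.960 + 1.036 = 2.996.
(Ignoring the negligible lower-tail rejection probability gives the usual closed-form inversion.)
δ = d·√(n/2) ⇒ n = 2(δ/d)² = 2 × (2.996 / 0.93)² = 20.76.
Round up to the next whole unit.

n = 21 per group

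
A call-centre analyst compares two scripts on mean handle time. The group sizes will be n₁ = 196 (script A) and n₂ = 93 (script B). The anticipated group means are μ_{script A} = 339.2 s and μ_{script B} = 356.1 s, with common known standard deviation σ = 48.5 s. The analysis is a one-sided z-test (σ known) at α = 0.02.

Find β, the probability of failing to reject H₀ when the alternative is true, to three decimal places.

β ≈ 0.238

Standardized effect: d = |μ_{script A} − μ_{script B}| / σ = |339.2 − 356.1| / 48.5 = 0.3485
Noncentrality parameter: δ = d / √(1/n₁ + 1/n₂) = 0.3485 / √(1/196 + 1/93) = 2.7674
One-sided α = 0.02 → critical value z_{0.02} = 2.054.
Power = P(Z > 2.054 − δ) = Φ(0.714) = 0.7623.
Type II error: β = 1 − power = 1 − 0.7623 = 0.2377.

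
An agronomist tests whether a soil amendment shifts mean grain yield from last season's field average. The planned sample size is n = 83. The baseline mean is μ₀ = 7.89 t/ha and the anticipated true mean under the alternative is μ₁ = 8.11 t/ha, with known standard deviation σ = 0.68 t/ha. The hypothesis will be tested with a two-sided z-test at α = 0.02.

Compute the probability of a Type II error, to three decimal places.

β ≈ 0.267

Standardized effect: d = |μ₁ − μ₀| / σ = |8.11 − 7.89| / 0.68 = 0.3235
Noncentrality parameter: δ = d·√n = 0.3235 × √83 = 2.9475
Two-sided α = 0.02 → critical value z_{0.01} = 2.326.
Power = Φ(δ − 2.326) + Φ(−δ − 2.326) = Φ(0.621) + Φ(-5.274) = 0.7327 + 0.0000 = 0.7327.
Type II error: β = 1 − power = 1 − 0.7327 = 0.2673.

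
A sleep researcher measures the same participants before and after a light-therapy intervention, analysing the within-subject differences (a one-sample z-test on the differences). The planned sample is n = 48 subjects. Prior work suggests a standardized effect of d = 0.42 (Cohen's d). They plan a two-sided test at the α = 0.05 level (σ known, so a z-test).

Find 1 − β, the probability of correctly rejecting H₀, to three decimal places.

Power ≈ 0.829

Noncentrality parameter: δ = d·√n = 0.42 × √48 = 2.9098
Critical value for a two-sided test at α = 0.05: z_{α/2} = 1.960.
Power = Φ(δ − 1.960) + Φ(−δ − 1.960) = Φ(0.950) + Φ(-4.870) = 0.8289 + 0.0000 = 0.8289.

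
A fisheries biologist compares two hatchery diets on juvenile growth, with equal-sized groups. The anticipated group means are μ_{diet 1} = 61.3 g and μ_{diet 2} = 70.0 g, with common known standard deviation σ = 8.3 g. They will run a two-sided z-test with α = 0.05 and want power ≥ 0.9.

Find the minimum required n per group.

n = 20 per group

Standardized effect: d = |μ_{diet 1} − μ_{diet 2}| / σ = |61.3 − 70.0| / 8.3 = 1.0482
For power 0.9 need Φ(δ − z_{0.025}) = 0.9, so δ = z_{0.025} + z_{0.10} = 1.960 + 1.282 = 3.242.
(For δ > 0 the lower-tail rejection region contributes negligibly to power, so the one-term inversion is standard.)
δ = d·√(n/2) ⇒ n = 2(δ/d)² = 2 × (3.242 / 1.0482)² = 19.13.
Round up to the next whole unit.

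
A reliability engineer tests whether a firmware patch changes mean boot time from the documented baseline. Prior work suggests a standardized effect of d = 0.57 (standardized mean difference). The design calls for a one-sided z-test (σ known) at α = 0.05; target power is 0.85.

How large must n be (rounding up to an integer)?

n = 23

Set Φ(δ − 1.645) = 0.85; then δ − 1.645 = Φ⁻¹(0.85) = 1.036, giving δ = 2.681.
δ = d·√n ⇒ n = (δ/d)² = (2.681 / 0.57)² = 22.13.
Rounding up, n = 23.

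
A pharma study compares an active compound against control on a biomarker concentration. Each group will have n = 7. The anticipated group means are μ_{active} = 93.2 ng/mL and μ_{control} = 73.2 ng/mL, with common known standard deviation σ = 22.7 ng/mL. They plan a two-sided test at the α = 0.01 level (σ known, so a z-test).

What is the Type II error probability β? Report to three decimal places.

β ≈ 0.823

Standardized effect: d = |μ_{active} − μ_{control}| / σ = |93.2 − 73.2| / 22.7 = 0.8811
Noncentrality parameter: δ = d·√(n/2) = 0.8811 × √(7/2) = 1.6483
Critical value for a two-sided test at α = 0.01: z_{α/2} = 2.576.
Power = Φ(δ − 2.576) + Φ(−δ − 2.576) = Φ(-0.928) + Φ(-4.224) = 0.1768 + 0.0000 = 0.1768.
Type II error: β = 1 − power = 1 − 0.1768 = 0.8232.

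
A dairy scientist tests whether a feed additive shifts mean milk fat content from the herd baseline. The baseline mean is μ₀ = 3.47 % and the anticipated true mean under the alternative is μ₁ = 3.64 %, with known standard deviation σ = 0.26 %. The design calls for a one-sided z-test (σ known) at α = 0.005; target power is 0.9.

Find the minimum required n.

n = 35

Standardized effect: d = |μ₁ − μ₀| / σ = |3.64 − 3.47| / 0.26 = 0.6538
For power 0.9 need Φ(δ − z_{0.005}) = 0.9, so δ = z_{0.005} + z_{0.10} = 2.576 + 1.282 = 3.857.
δ = d·√n ⇒ n = (δ/d)² = (3.857 / 0.6538)² = 34.80.
Rounding up, n = 35.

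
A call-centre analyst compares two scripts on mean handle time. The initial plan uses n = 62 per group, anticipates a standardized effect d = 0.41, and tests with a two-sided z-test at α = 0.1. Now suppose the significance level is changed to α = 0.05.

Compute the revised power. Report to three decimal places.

Power ≈ 0.627

δ = d·√(n/2) = 0.41 × √(62/2) = 2.2828 (unchanged). New critical value: z_{0.025} = 1.960.
Revised power = Φ(δ − 1.960) + Φ(−δ − 1.960) = Φ(0.323) + Φ(-4.243) = 0.6266 + 0.0000 = 0.6266.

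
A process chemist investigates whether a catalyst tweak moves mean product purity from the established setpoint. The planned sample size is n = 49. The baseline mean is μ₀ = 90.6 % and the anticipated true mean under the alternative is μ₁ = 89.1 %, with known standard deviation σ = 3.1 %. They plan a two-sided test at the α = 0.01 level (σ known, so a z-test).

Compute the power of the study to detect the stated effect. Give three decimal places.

Standardized effect: d = |μ₁ − μ₀| / σ = |89.1 − 90.6| / 3.1 = 0.4839
Noncentrality parameter: δ = d·√n = 0.4839 × √49 = 3.3871
Critical value for a two-sided test at α = 0.01: z_{α/2} = 2.576.
Power = Φ(δ − 2.576) + Φ(−δ − 2.576) = Φ(0.811) + Φ(-5.963) = 0.7914 + 0.0000 = 0.7914.

Power ≈ 0.791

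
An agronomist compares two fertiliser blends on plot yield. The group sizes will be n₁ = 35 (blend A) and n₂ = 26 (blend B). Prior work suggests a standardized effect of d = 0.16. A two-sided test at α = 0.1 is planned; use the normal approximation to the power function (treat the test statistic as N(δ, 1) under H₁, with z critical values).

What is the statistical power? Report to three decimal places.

Noncentrality parameter: δ = d / √(1/n₁ + 1/n₂) = 0.16 / √(1/35 + 1/26) = 0.6180
Critical value for a two-sided test at α = 0.1: z_{α/2} = 1.645.
Power = Φ(δ − 1.645) + Φ(−δ − 1.645) = Φ(-1.027) + Φ(-2.263) = 0.1522 + 0.0118 = 0.1641.

Power ≈ 0.164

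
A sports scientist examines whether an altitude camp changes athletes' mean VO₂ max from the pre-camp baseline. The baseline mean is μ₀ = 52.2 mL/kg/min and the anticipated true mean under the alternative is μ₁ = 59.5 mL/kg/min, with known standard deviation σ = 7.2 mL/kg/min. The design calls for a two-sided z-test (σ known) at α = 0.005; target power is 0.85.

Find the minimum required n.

Standardized effect: d = |μ₁ − μ₀| / σ = |59.5 − 52.2| / 7.2 = 1.0139
For power 0.85 need Φ(δ − z_{0.0025}) = 0.85, so δ = z_{0.0025} + z_{0.15} = 2.807 + 1.036 = 3.843.
(For δ > 0 the lower-tail rejection region contributes negligibly to power, so the one-term inversion is standard.)
δ = d·√n ⇒ n = (δ/d)² = (3.843 / 1.0139)² = 14.37.
Round up to the next whole unit.

n = 15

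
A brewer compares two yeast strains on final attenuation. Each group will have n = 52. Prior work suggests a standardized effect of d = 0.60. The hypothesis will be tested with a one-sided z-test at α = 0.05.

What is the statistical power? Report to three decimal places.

Noncentrality parameter: δ = d·√(n/2) = 0.60 × √(52/2) = 3.0594
Critical value for a one-sided test at α = 0.05: z_α = 1.645.
Power = Φ(δ − 1.645) = Φ(1.415) = 0.9214.

Power ≈ 0.921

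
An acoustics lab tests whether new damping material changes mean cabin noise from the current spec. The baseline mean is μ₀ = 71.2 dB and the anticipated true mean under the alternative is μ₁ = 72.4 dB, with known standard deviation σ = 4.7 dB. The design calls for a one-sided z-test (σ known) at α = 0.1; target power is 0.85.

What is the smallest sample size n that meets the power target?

Standardized effect: d = |μ₁ − μ₀| / σ = |72.4 − 71.2| / 4.7 = 0.2553
For power 0.85 need Φ(δ − z_{0.1}) = 0.85, so δ = z_{0.1} + z_{0.15} = 1.282 + 1.036 = 2.318.
δ = d·√n ⇒ n = (δ/d)² = (2.318 / 0.2553)² = 82.42.
Rounding up, n = 83.

n = 83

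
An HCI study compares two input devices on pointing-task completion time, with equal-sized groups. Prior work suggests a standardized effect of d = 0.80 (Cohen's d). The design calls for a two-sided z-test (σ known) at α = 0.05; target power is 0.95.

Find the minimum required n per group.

Set Φ(δ − 1.960) = 0.95; then δ − 1.960 = Φ⁻¹(0.95) = 1.645, giving δ = 3.605.
(The Φ(−δ − z_{α/2}) term is vanishingly small for δ > 0 and is dropped in the standard sample-size formula.)
δ = d·√(n/2) ⇒ n = 2(δ/d)² = 2 × (3.605 / 0.80)² = 40.61.
Rounding up, n = 41 per group.

n = 41 per group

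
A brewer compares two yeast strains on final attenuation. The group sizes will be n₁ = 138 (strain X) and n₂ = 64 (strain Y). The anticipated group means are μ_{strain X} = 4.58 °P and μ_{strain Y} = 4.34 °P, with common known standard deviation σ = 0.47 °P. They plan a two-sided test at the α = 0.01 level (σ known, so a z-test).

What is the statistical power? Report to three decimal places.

Power ≈ 0.788

Standardized effect: d = |μ_{strain X} − μ_{strain Y}| / σ = |4.58 − 4.34| / 0.47 = 0.5106
Noncentrality parameter: δ = d / √(1/n₁ + 1/n₂) = 0.5106 / √(1/138 + 1/64) = 3.3765
Two-sided α = 0.01 → critical value z_{0.005} = 2.576.
Power = Φ(δ − 2.576) + Φ(−δ − 2.576) = Φ(0.801) + Φ(-5.952) = 0.7883 + 0.0000 = 0.7883.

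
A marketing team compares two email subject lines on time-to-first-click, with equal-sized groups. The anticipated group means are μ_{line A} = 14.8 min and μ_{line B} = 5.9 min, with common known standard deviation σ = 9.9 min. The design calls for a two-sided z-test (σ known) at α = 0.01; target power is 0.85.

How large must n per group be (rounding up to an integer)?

Standardized effect: d = |μ_{line A} − μ_{line B}| / σ = |14.8 − 5.9| / 9.9 = 0.8990
Set Φ(δ − 2.576) = 0.85; then δ − 2.576 = Φ⁻¹(0.85) = 1.036, giving δ = 3.612.
(The Φ(−δ − z_{α/2}) term is vanishingly small for δ > 0 and is dropped in the standard sample-size formula.)
δ = d·√(n/2) ⇒ n = 2(δ/d)² = 2 × (3.612 / 0.8990)² = 32.29.
Round up to the next whole unit.

n = 33 per group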